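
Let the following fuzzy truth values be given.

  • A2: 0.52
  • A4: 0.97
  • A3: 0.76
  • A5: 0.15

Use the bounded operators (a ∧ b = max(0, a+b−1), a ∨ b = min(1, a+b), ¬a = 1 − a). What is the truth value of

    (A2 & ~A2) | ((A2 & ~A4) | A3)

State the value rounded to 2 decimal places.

~A2 = 1 − 0.52 = 0.48
A2 & ~A2 = max(0, a+b−1) on (0.52, 0.48) = 0.00
~A4 = 1 − 0.97 = 0.03
A2 & ~A4 = max(0, a+b−1) on (0.52, 0.03) = 0.00
(A2 & ~A4) | A3 = min(1, a+b) on (0.00, 0.76) = 0.76
(A2 & ~A2) | ((A2 & ~A4) | A3) = min(1, a+b) on (0.00, 0.76) = 0.76

0.76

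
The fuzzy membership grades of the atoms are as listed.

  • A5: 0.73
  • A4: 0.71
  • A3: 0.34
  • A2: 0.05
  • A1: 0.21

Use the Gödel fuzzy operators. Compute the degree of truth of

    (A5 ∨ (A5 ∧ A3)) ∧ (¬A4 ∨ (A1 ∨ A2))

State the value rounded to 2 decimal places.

0.29

A5 ∧ A3 = min(a, b) on (0.73, 0.34) = 0.34
A5 ∨ (A5 ∧ A3) = max(a, b) on (0.73, 0.34) = 0.73
¬A4 = 1 − 0.71 = 0.29
A1 ∨ A2 = max(a, b) on (0.21, 0.05) = 0.21
¬A4 ∨ (A1 ∨ A2) = max(a, b) on (0.29, 0.21) = 0.29
(A5 ∨ (A5 ∧ A3)) ∧ (¬A4 ∨ (A1 ∨ A2)) = min(a, b) on (0.73, 0.29) = 0.29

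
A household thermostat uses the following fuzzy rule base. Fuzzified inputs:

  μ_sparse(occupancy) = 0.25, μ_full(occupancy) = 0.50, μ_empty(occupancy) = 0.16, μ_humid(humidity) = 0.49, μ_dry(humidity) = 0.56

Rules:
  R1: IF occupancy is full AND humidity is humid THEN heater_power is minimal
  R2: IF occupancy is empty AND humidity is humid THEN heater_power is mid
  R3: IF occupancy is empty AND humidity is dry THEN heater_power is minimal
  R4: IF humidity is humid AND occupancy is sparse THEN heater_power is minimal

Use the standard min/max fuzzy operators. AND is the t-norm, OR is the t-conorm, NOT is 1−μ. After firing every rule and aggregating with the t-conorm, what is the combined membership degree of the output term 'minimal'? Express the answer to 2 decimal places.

0.49

R1: full=0.50, humid=0.49; AND[min(a, b)] → w = 0.49
R2: empty=0.16, humid=0.49; AND[min(a, b)] → w = 0.16
R3: empty=0.16, dry=0.56; AND[min(a, b)] → w = 0.16
R4: humid=0.49, sparse=0.25; AND[min(a, b)] → w = 0.25
Rules with consequent 'minimal': {R1, R3, R4} → strengths 0.49, 0.16, 0.25
Aggregate via t-conorm [max(a, b)]: 0.49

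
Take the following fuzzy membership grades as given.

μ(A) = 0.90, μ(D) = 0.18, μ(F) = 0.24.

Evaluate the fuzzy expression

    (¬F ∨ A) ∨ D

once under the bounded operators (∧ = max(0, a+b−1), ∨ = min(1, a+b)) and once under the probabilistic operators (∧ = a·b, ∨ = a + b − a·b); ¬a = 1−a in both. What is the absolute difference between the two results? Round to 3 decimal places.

Under bounded:
  ¬F = 1 − 0.24 = 0.76
  ¬F ∨ A = min(1, a+b) on (0.76, 0.90) = 1.00
  (¬F ∨ A) ∨ D = min(1, a+b) on (1.00, 0.18) = 1.00
  → value = 1.0000
Under probabilistic:
  ¬F = 1 − 0.2400 = 0.7600
  ¬F ∨ A = a + b − a·b on (0.7600, 0.9000) = 0.9760
  (¬F ∨ A) ∨ D = a + b − a·b on (0.9760, 0.1800) = 0.9803
  → value = 0.9803
|1.0000 − 0.9803| = 0.020

0.020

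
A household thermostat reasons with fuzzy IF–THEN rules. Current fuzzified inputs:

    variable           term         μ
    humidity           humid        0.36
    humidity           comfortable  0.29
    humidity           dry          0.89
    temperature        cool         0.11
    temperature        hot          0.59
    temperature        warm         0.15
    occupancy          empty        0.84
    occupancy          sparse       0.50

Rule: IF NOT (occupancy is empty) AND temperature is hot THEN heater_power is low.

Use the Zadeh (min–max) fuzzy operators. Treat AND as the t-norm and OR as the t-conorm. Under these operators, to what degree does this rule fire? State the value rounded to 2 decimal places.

firing strength: ¬empty=1−0.84=0.16, hot=0.59; AND[min(a, b)] → w = 0.16

0.16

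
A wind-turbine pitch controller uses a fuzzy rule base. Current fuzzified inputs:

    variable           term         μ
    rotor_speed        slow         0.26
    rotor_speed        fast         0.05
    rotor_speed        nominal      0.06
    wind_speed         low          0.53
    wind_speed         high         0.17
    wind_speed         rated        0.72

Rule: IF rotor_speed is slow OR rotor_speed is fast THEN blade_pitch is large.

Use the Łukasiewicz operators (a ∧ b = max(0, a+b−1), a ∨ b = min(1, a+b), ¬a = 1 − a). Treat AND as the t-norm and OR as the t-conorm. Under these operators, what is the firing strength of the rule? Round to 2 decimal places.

firing strength: slow=0.26, fast=0.05; OR[min(1, a+b)] → w = 0.31

0.31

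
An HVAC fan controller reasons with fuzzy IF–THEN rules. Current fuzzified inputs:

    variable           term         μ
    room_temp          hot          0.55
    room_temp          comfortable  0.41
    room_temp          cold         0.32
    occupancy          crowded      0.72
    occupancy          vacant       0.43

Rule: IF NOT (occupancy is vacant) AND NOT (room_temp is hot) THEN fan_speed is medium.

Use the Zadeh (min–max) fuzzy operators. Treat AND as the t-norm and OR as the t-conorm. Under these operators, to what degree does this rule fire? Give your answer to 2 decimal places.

0.45

firing strength: ¬vacant=1−0.43=0.57, ¬hot=1−0.55=0.45; AND[min(a, b)] → w = 0.45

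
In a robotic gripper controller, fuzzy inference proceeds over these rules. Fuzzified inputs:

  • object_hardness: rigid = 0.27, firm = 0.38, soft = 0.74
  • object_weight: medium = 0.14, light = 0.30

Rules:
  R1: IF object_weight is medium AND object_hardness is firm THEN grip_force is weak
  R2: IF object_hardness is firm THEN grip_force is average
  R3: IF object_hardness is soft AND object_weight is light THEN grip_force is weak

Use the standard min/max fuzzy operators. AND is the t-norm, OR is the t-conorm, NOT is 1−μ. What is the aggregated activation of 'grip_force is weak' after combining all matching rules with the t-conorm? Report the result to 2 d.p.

0.30

R1: medium=0.14, firm=0.38; AND[min(a, b)] → w = 0.14
R2: firm=0.38 → w = 0.38
R3: soft=0.74, light=0.30; AND[min(a, b)] → w = 0.30
Rules with consequent 'weak': {R1, R3} → strengths 0.14, 0.30
Aggregate via t-conorm [max(a, b)]: 0.30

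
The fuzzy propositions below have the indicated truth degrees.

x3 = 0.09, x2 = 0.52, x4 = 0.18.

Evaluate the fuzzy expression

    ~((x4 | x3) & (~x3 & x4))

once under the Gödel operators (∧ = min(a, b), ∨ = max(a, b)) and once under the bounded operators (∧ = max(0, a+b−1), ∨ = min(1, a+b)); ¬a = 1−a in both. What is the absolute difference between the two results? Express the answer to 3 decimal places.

Under Gödel:
  x4 | x3 = max(a, b) on (0.18, 0.09) = 0.18
  ~x3 = 1 − 0.09 = 0.91
  ~x3 & x4 = min(a, b) on (0.91, 0.18) = 0.18
  (x4 | x3) & (~x3 & x4) = min(a, b) on (0.18, 0.18) = 0.18
  ~((x4 | x3) & (~x3 & x4)) = 1 − 0.18 = 0.82
  → value = 0.8200
Under bounded:
  x4 | x3 = min(1, a+b) on (0.18, 0.09) = 0.27
  ~x3 = 1 − 0.09 = 0.91
  ~x3 & x4 = max(0, a+b−1) on (0.91, 0.18) = 0.09
  (x4 | x3) & (~x3 & x4) = max(0, a+b−1) on (0.27, 0.09) = 0.00
  ~((x4 | x3) & (~x3 & x4)) = 1 − 0.00 = 1.00
  → value = 1.0000
|0.8200 − 1.0000| = 0.180

0.180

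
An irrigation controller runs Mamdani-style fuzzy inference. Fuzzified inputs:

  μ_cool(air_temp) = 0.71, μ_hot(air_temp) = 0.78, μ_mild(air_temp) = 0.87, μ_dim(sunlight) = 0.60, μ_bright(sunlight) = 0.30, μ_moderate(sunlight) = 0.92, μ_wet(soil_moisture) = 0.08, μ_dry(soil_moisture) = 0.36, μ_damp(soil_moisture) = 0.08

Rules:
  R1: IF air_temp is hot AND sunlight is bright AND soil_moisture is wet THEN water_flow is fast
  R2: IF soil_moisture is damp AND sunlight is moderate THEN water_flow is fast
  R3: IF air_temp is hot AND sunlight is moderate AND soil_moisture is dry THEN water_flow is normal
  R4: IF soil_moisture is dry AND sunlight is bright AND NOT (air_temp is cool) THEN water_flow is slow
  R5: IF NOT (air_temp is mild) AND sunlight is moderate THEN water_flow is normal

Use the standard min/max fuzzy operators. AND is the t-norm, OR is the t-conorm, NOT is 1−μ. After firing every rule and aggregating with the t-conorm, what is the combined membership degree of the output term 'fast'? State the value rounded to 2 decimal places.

R1: hot=0.78, bright=0.30, wet=0.08; AND[min(a, b)] → w = 0.08
R2: damp=0.08, moderate=0.92; AND[min(a, b)] → w = 0.08
R3: hot=0.78, moderate=0.92, dry=0.36; AND[min(a, b)] → w = 0.36
R4: dry=0.36, bright=0.30, ¬cool=1−0.71=0.29; AND[min(a, b)] → w = 0.29
R5: ¬mild=1−0.87=0.13, moderate=0.92; AND[min(a, b)] → w = 0.13
Rules with consequent 'fast': {R1, R2} → strengths 0.08, 0.08
Aggregate via t-conorm [max(a, b)]: 0.08

0.08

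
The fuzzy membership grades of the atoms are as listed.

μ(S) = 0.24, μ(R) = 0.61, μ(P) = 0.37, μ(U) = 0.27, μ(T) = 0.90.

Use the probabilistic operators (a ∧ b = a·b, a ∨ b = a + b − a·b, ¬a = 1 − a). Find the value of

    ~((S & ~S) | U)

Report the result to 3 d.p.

0.597

~S = 1 − 0.2400 = 0.7600
S & ~S = a·b on (0.2400, 0.7600) = 0.1824
(S & ~S) | U = a + b − a·b on (0.1824, 0.2700) = 0.4032
~((S & ~S) | U) = 1 − 0.4032 = 0.5968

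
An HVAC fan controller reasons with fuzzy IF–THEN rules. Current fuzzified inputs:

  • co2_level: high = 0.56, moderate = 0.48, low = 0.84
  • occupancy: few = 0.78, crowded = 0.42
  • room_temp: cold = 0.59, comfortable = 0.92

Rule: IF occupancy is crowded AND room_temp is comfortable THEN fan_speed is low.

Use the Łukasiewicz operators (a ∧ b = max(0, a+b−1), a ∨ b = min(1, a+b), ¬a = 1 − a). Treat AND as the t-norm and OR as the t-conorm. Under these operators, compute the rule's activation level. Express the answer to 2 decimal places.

firing strength: crowded=0.42, comfortable=0.92; AND[max(0, a+b−1)] → w = 0.34

0.34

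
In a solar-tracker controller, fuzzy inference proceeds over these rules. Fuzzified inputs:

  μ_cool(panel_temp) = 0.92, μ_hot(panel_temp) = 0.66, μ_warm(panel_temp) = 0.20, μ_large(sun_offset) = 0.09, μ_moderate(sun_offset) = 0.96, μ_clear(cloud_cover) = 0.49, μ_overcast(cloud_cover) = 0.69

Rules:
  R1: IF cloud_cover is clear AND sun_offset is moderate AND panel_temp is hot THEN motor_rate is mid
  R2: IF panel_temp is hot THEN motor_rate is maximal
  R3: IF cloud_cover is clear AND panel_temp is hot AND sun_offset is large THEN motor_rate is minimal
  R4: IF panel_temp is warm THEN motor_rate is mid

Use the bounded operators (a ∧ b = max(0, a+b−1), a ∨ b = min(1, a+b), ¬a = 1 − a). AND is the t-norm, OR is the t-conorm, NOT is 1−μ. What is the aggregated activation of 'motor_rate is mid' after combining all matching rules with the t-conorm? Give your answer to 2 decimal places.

R1: clear=0.49, moderate=0.96, hot=0.66; AND[max(0, a+b−1)] → w = 0.11
R2: hot=0.66 → w = 0.66
R3: clear=0.49, hot=0.66, large=0.09; AND[max(0, a+b−1)] → w = 0.00
R4: warm=0.20 → w = 0.20
Rules with consequent 'mid': {R1, R4} → strengths 0.11, 0.20
Aggregate via t-conorm [min(1, a+b)]: 0.31

0.31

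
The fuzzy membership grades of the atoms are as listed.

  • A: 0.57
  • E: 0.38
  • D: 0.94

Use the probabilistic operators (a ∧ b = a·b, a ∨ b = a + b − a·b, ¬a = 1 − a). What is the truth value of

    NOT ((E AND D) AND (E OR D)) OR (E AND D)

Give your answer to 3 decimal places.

E AND D = a·b on (0.3800, 0.9400) = 0.3572
E OR D = a + b − a·b on (0.3800, 0.9400) = 0.9628
(E AND D) AND (E OR D) = a·b on (0.3572, 0.9628) = 0.3439
NOT ((E AND D) AND (E OR D)) = 1 − 0.3439 = 0.6561
E AND D = a·b on (0.3800, 0.9400) = 0.3572
NOT ((E AND D) AND (E OR D)) OR (E AND D) = a + b − a·b on (0.6561, 0.3572) = 0.7789

0.779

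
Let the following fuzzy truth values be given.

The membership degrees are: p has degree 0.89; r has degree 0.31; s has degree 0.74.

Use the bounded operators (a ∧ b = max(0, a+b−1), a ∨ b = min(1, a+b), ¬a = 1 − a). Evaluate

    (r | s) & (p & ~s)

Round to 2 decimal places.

0.15

r | s = min(1, a+b) on (0.31, 0.74) = 1.00
~s = 1 − 0.74 = 0.26
p & ~s = max(0, a+b−1) on (0.89, 0.26) = 0.15
(r | s) & (p & ~s) = max(0, a+b−1) on (1.00, 0.15) = 0.15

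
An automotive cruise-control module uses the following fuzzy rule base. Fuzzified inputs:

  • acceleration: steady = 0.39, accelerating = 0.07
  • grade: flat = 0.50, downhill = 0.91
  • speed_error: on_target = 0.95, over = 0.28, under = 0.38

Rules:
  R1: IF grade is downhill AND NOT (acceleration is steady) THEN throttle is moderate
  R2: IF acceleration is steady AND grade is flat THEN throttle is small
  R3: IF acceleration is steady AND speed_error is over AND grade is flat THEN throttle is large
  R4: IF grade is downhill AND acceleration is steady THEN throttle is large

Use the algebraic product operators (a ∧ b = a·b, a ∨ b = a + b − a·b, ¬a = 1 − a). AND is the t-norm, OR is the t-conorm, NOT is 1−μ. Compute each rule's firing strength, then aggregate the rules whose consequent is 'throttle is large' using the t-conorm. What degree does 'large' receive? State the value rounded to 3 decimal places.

R1: downhill=0.91, ¬steady=1−0.39=0.61; AND[a·b] → w = 0.5551
R2: steady=0.39, flat=0.50; AND[a·b] → w = 0.1950
R3: steady=0.39, over=0.28, flat=0.50; AND[a·b] → w = 0.0546
R4: downhill=0.91, steady=0.39; AND[a·b] → w = 0.3549
Rules with consequent 'large': {R3, R4} → strengths 0.0546, 0.3549
Aggregate via t-conorm [a + b − a·b]: 0.3901

0.390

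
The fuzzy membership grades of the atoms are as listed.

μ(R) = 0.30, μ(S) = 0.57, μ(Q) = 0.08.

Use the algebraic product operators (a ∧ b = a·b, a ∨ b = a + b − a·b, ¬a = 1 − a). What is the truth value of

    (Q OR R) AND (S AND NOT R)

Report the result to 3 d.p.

0.142

Q OR R = a + b − a·b on (0.0800, 0.3000) = 0.3560
NOT R = 1 − 0.3000 = 0.7000
S AND NOT R = a·b on (0.5700, 0.7000) = 0.3990
(Q OR R) AND (S AND NOT R) = a·b on (0.3560, 0.3990) = 0.1420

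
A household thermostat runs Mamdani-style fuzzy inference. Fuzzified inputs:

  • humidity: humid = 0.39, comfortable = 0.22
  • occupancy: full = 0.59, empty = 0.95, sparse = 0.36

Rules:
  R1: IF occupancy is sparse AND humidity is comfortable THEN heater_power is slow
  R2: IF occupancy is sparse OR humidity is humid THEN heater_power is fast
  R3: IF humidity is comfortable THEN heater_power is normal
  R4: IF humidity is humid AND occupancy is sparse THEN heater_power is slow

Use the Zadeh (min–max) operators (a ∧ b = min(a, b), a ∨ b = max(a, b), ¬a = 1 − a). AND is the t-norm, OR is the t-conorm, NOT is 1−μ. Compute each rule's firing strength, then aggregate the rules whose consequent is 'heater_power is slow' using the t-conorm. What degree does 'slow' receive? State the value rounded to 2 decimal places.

0.36

R1: sparse=0.36, comfortable=0.22; AND[min(a, b)] → w = 0.22
R2: sparse=0.36, humid=0.39; OR[max(a, b)] → w = 0.39
R3: comfortable=0.22 → w = 0.22
R4: humid=0.39, sparse=0.36; AND[min(a, b)] → w = 0.36
Rules with consequent 'slow': {R1, R4} → strengths 0.22, 0.36
Aggregate via t-conorm [max(a, b)]: 0.36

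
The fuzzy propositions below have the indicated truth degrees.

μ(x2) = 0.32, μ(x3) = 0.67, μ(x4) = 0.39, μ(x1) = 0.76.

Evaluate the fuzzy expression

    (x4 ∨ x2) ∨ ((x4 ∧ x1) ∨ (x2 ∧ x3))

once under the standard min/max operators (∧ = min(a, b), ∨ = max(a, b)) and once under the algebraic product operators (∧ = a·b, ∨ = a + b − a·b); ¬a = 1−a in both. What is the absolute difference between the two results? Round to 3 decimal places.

Under standard min/max:
  x4 ∨ x2 = max(a, b) on (0.39, 0.32) = 0.39
  x4 ∧ x1 = min(a, b) on (0.39, 0.76) = 0.39
  x2 ∧ x3 = min(a, b) on (0.32, 0.67) = 0.32
  (x4 ∧ x1) ∨ (x2 ∧ x3) = max(a, b) on (0.39, 0.32) = 0.39
  (x4 ∨ x2) ∨ ((x4 ∧ x1) ∨ (x2 ∧ x3)) = max(a, b) on (0.39, 0.39) = 0.39
  → value = 0.3900
Under algebraic product:
  x4 ∨ x2 = a + b − a·b on (0.3900, 0.3200) = 0.5852
  x4 ∧ x1 = a·b on (0.3900, 0.7600) = 0.2964
  x2 ∧ x3 = a·b on (0.3200, 0.6700) = 0.2144
  (x4 ∧ x1) ∨ (x2 ∧ x3) = a + b − a·b on (0.2964, 0.2144) = 0.4473
  (x4 ∨ x2) ∨ ((x4 ∧ x1) ∨ (x2 ∧ x3)) = a + b − a·b on (0.5852, 0.4473) = 0.7707
  → value = 0.7707
|0.3900 − 0.7707| = 0.381

0.381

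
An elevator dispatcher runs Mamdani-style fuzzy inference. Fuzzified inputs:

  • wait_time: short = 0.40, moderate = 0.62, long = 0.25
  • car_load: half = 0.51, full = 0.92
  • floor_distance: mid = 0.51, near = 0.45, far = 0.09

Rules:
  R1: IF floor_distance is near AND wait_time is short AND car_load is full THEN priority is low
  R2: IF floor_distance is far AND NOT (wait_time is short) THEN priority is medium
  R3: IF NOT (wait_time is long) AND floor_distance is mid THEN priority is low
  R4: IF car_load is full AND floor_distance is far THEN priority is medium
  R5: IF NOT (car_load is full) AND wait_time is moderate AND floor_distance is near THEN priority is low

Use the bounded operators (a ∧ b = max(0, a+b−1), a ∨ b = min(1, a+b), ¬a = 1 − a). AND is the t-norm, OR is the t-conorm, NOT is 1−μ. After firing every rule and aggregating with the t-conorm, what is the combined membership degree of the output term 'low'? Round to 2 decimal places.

R1: near=0.45, short=0.40, full=0.92; AND[max(0, a+b−1)] → w = 0.00
R2: far=0.09, ¬short=1−0.40=0.60; AND[max(0, a+b−1)] → w = 0.00
R3: ¬long=1−0.25=0.75, mid=0.51; AND[max(0, a+b−1)] → w = 0.26
R4: full=0.92, far=0.09; AND[max(0, a+b−1)] → w = 0.01
R5: ¬full=1−0.92=0.08, moderate=0.62, near=0.45; AND[max(0, a+b−1)] → w = 0.00
Rules with consequent 'low': {R1, R3, R5} → strengths 0.00, 0.26, 0.00
Aggregate via t-conorm [min(1, a+b)]: 0.26

0.26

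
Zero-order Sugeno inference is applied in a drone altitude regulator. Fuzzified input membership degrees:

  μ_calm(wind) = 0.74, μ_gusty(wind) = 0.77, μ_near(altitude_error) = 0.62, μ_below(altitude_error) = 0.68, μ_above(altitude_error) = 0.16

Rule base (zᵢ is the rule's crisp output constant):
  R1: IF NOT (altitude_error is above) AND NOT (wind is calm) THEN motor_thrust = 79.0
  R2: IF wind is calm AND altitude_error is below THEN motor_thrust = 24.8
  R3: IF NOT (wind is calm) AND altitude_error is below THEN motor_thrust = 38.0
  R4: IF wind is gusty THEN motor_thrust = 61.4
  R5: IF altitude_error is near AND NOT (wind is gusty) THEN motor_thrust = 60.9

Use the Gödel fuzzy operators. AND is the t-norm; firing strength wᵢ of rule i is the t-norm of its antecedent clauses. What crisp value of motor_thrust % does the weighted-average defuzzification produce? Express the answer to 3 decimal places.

R1 (z=79.0): ¬above=1−0.16=0.84, ¬calm=1−0.74=0.26; AND[min(a, b)] → w = 0.26
R2 (z=24.8): calm=0.74, below=0.68; AND[min(a, b)] → w = 0.68
R3 (z=38.0): ¬calm=1−0.74=0.26, below=0.68; AND[min(a, b)] → w = 0.26
R4 (z=61.4): gusty=0.77 → w = 0.77
R5 (z=60.9): near=0.62, ¬gusty=1−0.77=0.23; AND[min(a, b)] → w = 0.23
Weighted average = (0.26·79.0 + 0.68·24.8 + 0.26·38.0 + 0.77·61.4 + 0.23·60.9) / (0.26 + 0.68 + 0.26 + 0.77 + 0.23)
  = 108.5690 / 2.2000 = 49.350

49.350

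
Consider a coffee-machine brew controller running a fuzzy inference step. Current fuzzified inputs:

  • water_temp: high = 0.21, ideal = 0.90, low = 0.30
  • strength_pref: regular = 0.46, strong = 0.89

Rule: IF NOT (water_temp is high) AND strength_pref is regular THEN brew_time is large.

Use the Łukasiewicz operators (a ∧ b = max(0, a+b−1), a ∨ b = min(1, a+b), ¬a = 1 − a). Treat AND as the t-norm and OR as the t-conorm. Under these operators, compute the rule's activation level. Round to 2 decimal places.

firing strength: ¬high=1−0.21=0.79, regular=0.46; AND[max(0, a+b−1)] → w = 0.25

0.25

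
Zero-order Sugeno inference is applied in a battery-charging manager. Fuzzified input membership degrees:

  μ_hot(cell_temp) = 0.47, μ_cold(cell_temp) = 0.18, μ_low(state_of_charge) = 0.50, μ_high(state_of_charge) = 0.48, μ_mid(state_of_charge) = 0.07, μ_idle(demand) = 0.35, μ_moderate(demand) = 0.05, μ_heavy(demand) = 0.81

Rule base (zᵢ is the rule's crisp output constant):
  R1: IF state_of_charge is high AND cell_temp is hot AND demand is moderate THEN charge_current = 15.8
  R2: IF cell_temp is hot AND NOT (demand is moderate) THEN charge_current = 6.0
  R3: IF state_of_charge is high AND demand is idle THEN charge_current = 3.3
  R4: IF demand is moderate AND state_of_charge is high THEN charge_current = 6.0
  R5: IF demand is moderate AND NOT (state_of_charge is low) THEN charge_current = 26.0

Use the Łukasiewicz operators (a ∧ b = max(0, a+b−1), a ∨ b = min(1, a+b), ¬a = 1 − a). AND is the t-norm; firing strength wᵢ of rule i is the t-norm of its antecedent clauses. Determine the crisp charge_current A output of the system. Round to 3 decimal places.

R1 (z=15.8): high=0.48, hot=0.47, moderate=0.05; AND[max(0, a+b−1)] → w = 0.00
R2 (z=6.0): hot=0.47, ¬moderate=1−0.05=0.95; AND[max(0, a+b−1)] → w = 0.42
R3 (z=3.3): high=0.48, idle=0.35; AND[max(0, a+b−1)] → w = 0.00
R4 (z=6.0): moderate=0.05, high=0.48; AND[max(0, a+b−1)] → w = 0.00
R5 (z=26.0): moderate=0.05, ¬low=1−0.50=0.50; AND[max(0, a+b−1)] → w = 0.00
Weighted average = (0.00·15.8 + 0.42·6.0 + 0.00·3.3 + 0.00·6.0 + 0.00·26.0) / (0.00 + 0.42 + 0.00 + 0.00 + 0.00)
  = 2.5200 / 0.4200 = 6.000

6.000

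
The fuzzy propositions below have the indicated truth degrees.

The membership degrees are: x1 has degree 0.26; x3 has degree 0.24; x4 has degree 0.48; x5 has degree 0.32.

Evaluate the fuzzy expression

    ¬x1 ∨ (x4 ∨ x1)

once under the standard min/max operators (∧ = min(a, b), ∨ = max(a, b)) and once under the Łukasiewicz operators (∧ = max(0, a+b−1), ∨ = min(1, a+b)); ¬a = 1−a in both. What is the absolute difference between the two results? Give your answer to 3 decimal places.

0.260

Under standard min/max:
  ¬x1 = 1 − 0.26 = 0.74
  x4 ∨ x1 = max(a, b) on (0.48, 0.26) = 0.48
  ¬x1 ∨ (x4 ∨ x1) = max(a, b) on (0.74, 0.48) = 0.74
  → value = 0.7400
Under Łukasiewicz:
  ¬x1 = 1 − 0.26 = 0.74
  x4 ∨ x1 = min(1, a+b) on (0.48, 0.26) = 0.74
  ¬x1 ∨ (x4 ∨ x1) = min(1, a+b) on (0.74, 0.74) = 1.00
  → value = 1.0000
|0.7400 − 1.0000| = 0.260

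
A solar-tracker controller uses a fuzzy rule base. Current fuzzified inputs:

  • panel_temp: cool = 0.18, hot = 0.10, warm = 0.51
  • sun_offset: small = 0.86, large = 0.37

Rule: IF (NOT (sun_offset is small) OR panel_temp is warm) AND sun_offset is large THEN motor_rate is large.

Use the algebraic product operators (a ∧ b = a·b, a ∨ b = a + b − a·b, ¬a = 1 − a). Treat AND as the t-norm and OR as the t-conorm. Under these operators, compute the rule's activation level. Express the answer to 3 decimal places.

0.214

firing strength: (¬small=1−0.86=0.14 OR warm=0.51) = 0.5786; AND[a·b] with large=0.37 → w = 0.2141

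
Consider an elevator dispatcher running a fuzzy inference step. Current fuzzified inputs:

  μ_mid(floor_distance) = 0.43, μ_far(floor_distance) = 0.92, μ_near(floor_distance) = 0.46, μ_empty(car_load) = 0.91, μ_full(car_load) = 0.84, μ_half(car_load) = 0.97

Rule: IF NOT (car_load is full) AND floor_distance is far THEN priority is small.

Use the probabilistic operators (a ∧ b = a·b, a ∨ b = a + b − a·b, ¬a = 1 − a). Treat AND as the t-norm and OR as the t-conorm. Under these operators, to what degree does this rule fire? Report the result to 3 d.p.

firing strength: ¬full=1−0.84=0.16, far=0.92; AND[a·b] → w = 0.1472

0.147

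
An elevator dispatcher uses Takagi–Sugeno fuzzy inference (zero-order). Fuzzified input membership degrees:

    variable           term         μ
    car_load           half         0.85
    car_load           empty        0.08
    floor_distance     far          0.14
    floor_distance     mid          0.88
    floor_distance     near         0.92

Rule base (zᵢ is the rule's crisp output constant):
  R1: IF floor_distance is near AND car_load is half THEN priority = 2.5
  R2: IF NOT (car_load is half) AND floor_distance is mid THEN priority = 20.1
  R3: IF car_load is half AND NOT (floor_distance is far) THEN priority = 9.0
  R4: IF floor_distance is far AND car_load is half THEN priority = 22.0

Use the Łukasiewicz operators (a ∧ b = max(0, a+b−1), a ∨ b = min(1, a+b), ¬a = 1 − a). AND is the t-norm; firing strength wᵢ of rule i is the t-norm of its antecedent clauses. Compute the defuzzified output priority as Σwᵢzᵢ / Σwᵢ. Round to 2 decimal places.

R1 (z=2.5): near=0.92, half=0.85; AND[max(0, a+b−1)] → w = 0.77
R2 (z=20.1): ¬half=1−0.85=0.15, mid=0.88; AND[max(0, a+b−1)] → w = 0.03
R3 (z=9.0): half=0.85, ¬far=1−0.14=0.86; AND[max(0, a+b−1)] → w = 0.71
R4 (z=22.0): far=0.14, half=0.85; AND[max(0, a+b−1)] → w = 0.00
Weighted average = (0.77·2.5 + 0.03·20.1 + 0.71·9.0 + 0.00·22.0) / (0.77 + 0.03 + 0.71 + 0.00)
  = 8.9180 / 1.5100 = 5.91

5.91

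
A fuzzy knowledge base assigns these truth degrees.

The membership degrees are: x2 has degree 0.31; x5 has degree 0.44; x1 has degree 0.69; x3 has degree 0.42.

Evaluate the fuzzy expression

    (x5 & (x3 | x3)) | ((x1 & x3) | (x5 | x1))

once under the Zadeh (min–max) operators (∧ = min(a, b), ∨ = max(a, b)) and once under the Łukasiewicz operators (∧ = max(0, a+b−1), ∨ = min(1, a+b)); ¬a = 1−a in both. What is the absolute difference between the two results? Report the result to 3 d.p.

0.310

Under Zadeh (min–max):
  x3 | x3 = max(a, b) on (0.42, 0.42) = 0.42
  x5 & (x3 | x3) = min(a, b) on (0.44, 0.42) = 0.42
  x1 & x3 = min(a, b) on (0.69, 0.42) = 0.42
  x5 | x1 = max(a, b) on (0.44, 0.69) = 0.69
  (x1 & x3) | (x5 | x1) = max(a, b) on (0.42, 0.69) = 0.69
  (x5 & (x3 | x3)) | ((x1 & x3) | (x5 | x1)) = max(a, b) on (0.42, 0.69) = 0.69
  → value = 0.6900
Under Łukasiewicz:
  x3 | x3 = min(1, a+b) on (0.42, 0.42) = 0.84
  x5 & (x3 | x3) = max(0, a+b−1) on (0.44, 0.84) = 0.28
  x1 & x3 = max(0, a+b−1) on (0.69, 0.42) = 0.11
  x5 | x1 = min(1, a+b) on (0.44, 0.69) = 1.00
  (x1 & x3) | (x5 | x1) = min(1, a+b) on (0.11, 1.00) = 1.00
  (x5 & (x3 | x3)) | ((x1 & x3) | (x5 | x1)) = min(1, a+b) on (0.28, 1.00) = 1.00
  → value = 1.0000
|0.6900 − 1.0000| = 0.310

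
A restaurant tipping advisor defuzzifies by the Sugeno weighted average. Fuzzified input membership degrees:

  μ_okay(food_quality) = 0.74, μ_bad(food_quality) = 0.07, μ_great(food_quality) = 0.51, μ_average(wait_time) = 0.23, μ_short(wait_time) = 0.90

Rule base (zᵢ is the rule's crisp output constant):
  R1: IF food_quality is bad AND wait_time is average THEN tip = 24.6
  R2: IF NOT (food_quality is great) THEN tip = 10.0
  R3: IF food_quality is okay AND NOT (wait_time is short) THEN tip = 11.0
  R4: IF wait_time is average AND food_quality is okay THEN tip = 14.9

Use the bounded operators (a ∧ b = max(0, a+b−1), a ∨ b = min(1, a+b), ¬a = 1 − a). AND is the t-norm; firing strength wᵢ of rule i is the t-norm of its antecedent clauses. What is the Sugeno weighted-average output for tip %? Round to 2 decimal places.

R1 (z=24.6): bad=0.07, average=0.23; AND[max(0, a+b−1)] → w = 0.00
R2 (z=10.0): ¬great=1−0.51=0.49 → w = 0.49
R3 (z=11.0): okay=0.74, ¬short=1−0.90=0.10; AND[max(0, a+b−1)] → w = 0.00
R4 (z=14.9): average=0.23, okay=0.74; AND[max(0, a+b−1)] → w = 0.00
Weighted average = (0.00·24.6 + 0.49·10.0 + 0.00·11.0 + 0.00·14.9) / (0.00 + 0.49 + 0.00 + 0.00)
  = 4.9000 / 0.4900 = 10.00

10.00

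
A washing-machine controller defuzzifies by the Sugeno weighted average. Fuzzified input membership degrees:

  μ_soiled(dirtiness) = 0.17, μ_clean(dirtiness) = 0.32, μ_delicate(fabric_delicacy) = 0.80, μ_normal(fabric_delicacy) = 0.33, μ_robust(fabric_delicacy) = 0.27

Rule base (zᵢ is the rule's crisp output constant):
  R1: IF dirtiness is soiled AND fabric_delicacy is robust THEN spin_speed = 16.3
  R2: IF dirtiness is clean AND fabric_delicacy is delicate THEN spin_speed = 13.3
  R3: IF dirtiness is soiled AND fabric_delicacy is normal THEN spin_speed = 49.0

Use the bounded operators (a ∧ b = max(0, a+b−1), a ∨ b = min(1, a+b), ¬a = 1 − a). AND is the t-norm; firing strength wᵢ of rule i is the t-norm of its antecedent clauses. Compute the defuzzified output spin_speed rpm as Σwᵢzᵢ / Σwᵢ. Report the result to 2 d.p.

R1 (z=16.3): soiled=0.17, robust=0.27; AND[max(0, a+b−1)] → w = 0.00
R2 (z=13.3): clean=0.32, delicate=0.80; AND[max(0, a+b−1)] → w = 0.12
R3 (z=49.0): soiled=0.17, normal=0.33; AND[max(0, a+b−1)] → w = 0.00
Weighted average = (0.00·16.3 + 0.12·13.3 + 0.00·49.0) / (0.00 + 0.12 + 0.00)
  = 1.5960 / 0.1200 = 13.30

13.30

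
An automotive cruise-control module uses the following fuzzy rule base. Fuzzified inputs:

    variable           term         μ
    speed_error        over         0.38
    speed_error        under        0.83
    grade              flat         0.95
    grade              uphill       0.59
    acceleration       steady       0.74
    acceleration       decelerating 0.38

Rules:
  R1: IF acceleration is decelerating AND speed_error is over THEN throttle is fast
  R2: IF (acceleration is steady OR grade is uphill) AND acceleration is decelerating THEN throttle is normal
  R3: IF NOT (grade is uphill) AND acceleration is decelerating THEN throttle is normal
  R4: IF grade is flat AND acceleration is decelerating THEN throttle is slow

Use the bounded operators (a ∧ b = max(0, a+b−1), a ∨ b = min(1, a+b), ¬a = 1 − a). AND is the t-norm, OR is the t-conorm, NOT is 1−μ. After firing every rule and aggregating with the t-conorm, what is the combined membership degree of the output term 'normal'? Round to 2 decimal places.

0.38

R1: decelerating=0.38, over=0.38; AND[max(0, a+b−1)] → w = 0.00
R2: (steady=0.74 OR uphill=0.59) = 1.00; AND[max(0, a+b−1)] with decelerating=0.38 → w = 0.38
R3: ¬uphill=1−0.59=0.41, decelerating=0.38; AND[max(0, a+b−1)] → w = 0.00
R4: flat=0.95, decelerating=0.38; AND[max(0, a+b−1)] → w = 0.33
Rules with consequent 'normal': {R2, R3} → strengths 0.38, 0.00
Aggregate via t-conorm [min(1, a+b)]: 0.38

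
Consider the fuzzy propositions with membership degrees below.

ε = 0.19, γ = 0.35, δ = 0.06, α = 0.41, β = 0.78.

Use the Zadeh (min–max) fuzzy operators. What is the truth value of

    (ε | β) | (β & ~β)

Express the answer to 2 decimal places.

ε | β = max(a, b) on (0.19, 0.78) = 0.78
~β = 1 − 0.78 = 0.22
β & ~β = min(a, b) on (0.78, 0.22) = 0.22
(ε | β) | (β & ~β) = max(a, b) on (0.78, 0.22) = 0.78

0.78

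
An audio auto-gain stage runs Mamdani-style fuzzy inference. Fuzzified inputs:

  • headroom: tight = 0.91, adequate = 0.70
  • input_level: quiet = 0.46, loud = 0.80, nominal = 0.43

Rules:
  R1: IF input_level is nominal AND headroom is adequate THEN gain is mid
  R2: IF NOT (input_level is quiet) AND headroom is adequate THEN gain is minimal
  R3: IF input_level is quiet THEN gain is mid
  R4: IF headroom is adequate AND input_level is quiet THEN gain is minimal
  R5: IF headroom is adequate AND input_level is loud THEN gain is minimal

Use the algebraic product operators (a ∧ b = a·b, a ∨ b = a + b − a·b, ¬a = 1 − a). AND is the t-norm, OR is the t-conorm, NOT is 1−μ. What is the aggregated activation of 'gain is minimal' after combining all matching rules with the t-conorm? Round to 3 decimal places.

R1: nominal=0.43, adequate=0.70; AND[a·b] → w = 0.3010
R2: ¬quiet=1−0.46=0.54, adequate=0.70; AND[a·b] → w = 0.3780
R3: quiet=0.46 → w = 0.4600
R4: adequate=0.70, quiet=0.46; AND[a·b] → w = 0.3220
R5: adequate=0.70, loud=0.80; AND[a·b] → w = 0.5600
Rules with consequent 'minimal': {R2, R4, R5} → strengths 0.3780, 0.3220, 0.5600
Aggregate via t-conorm [a + b − a·b]: 0.8144

0.814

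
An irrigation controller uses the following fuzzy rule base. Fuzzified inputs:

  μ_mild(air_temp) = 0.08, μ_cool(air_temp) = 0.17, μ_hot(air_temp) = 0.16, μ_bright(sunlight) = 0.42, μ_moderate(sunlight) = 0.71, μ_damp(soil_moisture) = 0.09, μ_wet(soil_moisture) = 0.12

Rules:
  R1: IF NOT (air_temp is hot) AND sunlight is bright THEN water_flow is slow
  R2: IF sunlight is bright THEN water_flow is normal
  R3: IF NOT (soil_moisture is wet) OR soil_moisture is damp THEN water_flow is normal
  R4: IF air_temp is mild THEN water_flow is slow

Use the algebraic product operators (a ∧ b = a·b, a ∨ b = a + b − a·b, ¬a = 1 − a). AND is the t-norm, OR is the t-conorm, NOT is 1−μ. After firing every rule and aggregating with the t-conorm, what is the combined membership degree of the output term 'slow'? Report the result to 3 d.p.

0.405

R1: ¬hot=1−0.16=0.84, bright=0.42; AND[a·b] → w = 0.3528
R2: bright=0.42 → w = 0.4200
R3: ¬wet=1−0.12=0.88, damp=0.09; OR[a + b − a·b] → w = 0.8908
R4: mild=0.08 → w = 0.0800
Rules with consequent 'slow': {R1, R4} → strengths 0.3528, 0.0800
Aggregate via t-conorm [a + b − a·b]: 0.4046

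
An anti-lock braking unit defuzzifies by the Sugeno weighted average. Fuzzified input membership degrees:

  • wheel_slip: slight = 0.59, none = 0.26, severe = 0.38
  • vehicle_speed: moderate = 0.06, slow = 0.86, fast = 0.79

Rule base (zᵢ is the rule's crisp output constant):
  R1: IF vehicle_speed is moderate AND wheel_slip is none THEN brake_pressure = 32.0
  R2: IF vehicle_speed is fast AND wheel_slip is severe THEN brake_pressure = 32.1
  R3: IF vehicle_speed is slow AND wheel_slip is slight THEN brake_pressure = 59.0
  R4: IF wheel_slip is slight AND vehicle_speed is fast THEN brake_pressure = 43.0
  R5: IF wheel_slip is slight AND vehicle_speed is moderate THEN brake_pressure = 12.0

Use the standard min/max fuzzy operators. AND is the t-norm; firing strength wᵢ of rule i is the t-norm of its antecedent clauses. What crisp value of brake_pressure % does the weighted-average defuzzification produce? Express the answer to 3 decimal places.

R1 (z=32.0): moderate=0.06, none=0.26; AND[min(a, b)] → w = 0.06
R2 (z=32.1): fast=0.79, severe=0.38; AND[min(a, b)] → w = 0.38
R3 (z=59.0): slow=0.86, slight=0.59; AND[min(a, b)] → w = 0.59
R4 (z=43.0): slight=0.59, fast=0.79; AND[min(a, b)] → w = 0.59
R5 (z=12.0): slight=0.59, moderate=0.06; AND[min(a, b)] → w = 0.06
Weighted average = (0.06·32.0 + 0.38·32.1 + 0.59·59.0 + 0.59·43.0 + 0.06·12.0) / (0.06 + 0.38 + 0.59 + 0.59 + 0.06)
  = 75.0180 / 1.6800 = 44.654

44.654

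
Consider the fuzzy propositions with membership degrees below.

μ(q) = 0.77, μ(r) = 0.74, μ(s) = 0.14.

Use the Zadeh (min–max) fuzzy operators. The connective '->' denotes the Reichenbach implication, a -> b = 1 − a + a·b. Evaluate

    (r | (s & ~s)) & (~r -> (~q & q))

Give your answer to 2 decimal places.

0.74

~s = 1 − 0.14 = 0.86
s & ~s = min(a, b) on (0.14, 0.86) = 0.14
r | (s & ~s) = max(a, b) on (0.74, 0.14) = 0.74
~r = 1 − 0.74 = 0.26
~q = 1 − 0.77 = 0.23
~q & q = min(a, b) on (0.23, 0.77) = 0.23
~r -> (~q & q)  [Reichenbach: 1 − a + a·b] with a=0.26, b=0.23 → 0.80
(r | (s & ~s)) & (~r -> (~q & q)) = min(a, b) on (0.74, 0.80) = 0.74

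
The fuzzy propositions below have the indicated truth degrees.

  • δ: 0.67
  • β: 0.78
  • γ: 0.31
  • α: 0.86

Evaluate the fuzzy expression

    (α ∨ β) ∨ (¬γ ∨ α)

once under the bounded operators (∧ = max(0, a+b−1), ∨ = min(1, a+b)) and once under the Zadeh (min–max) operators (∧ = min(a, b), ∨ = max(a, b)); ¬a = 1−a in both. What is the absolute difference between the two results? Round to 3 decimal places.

0.140

Under bounded:
  α ∨ β = min(1, a+b) on (0.86, 0.78) = 1.00
  ¬γ = 1 − 0.31 = 0.69
  ¬γ ∨ α = min(1, a+b) on (0.69, 0.86) = 1.00
  (α ∨ β) ∨ (¬γ ∨ α) = min(1, a+b) on (1.00, 1.00) = 1.00
  → value = 1.0000
Under Zadeh (min–max):
  α ∨ β = max(a, b) on (0.86, 0.78) = 0.86
  ¬γ = 1 − 0.31 = 0.69
  ¬γ ∨ α = max(a, b) on (0.69, 0.86) = 0.86
  (α ∨ β) ∨ (¬γ ∨ α) = max(a, b) on (0.86, 0.86) = 0.86
  → value = 0.8600
|1.0000 − 0.8600| = 0.140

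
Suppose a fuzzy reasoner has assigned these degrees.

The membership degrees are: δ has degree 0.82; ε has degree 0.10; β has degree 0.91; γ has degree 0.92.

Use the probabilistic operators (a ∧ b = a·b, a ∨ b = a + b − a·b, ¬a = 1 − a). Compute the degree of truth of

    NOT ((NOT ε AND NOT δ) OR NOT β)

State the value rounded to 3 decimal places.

NOT ε = 1 − 0.1000 = 0.9000
NOT δ = 1 − 0.8200 = 0.1800
NOT ε AND NOT δ = a·b on (0.9000, 0.1800) = 0.1620
NOT β = 1 − 0.9100 = 0.0900
(NOT ε AND NOT δ) OR NOT β = a + b − a·b on (0.1620, 0.0900) = 0.2374
NOT ((NOT ε AND NOT δ) OR NOT β) = 1 − 0.2374 = 0.7626

0.763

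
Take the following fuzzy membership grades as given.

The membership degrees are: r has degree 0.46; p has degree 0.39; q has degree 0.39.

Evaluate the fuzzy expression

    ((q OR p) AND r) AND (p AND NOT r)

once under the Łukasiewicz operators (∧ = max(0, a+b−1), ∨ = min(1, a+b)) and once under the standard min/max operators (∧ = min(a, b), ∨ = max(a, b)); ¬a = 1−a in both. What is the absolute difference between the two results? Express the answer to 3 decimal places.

Under Łukasiewicz:
  q OR p = min(1, a+b) on (0.39, 0.39) = 0.78
  (q OR p) AND r = max(0, a+b−1) on (0.78, 0.46) = 0.24
  NOT r = 1 − 0.46 = 0.54
  p AND NOT r = max(0, a+b−1) on (0.39, 0.54) = 0.00
  ((q OR p) AND r) AND (p AND NOT r) = max(0, a+b−1) on (0.24, 0.00) = 0.00
  → value = 0.0000
Under standard min/max:
  q OR p = max(a, b) on (0.39, 0.39) = 0.39
  (q OR p) AND r = min(a, b) on (0.39, 0.46) = 0.39
  NOT r = 1 − 0.46 = 0.54
  p AND NOT r = min(a, b) on (0.39, 0.54) = 0.39
  ((q OR p) AND r) AND (p AND NOT r) = min(a, b) on (0.39, 0.39) = 0.39
  → value = 0.3900
|0.0000 − 0.3900| = 0.390

0.390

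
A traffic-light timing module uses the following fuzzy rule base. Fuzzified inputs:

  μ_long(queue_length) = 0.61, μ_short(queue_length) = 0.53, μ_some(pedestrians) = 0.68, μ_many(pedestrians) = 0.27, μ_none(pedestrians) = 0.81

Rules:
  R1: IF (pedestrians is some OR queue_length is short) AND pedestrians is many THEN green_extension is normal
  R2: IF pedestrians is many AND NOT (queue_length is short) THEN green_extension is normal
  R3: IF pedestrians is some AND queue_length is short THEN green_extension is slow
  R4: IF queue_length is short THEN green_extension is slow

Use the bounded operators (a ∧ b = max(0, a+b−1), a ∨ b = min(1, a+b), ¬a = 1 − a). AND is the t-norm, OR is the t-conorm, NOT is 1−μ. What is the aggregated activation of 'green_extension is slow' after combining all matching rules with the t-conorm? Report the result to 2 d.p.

0.74

R1: (some=0.68 OR short=0.53) = 1.00; AND[max(0, a+b−1)] with many=0.27 → w = 0.27
R2: many=0.27, ¬short=1−0.53=0.47; AND[max(0, a+b−1)] → w = 0.00
R3: some=0.68, short=0.53; AND[max(0, a+b−1)] → w = 0.21
R4: short=0.53 → w = 0.53
Rules with consequent 'slow': {R3, R4} → strengths 0.21, 0.53
Aggregate via t-conorm [min(1, a+b)]: 0.74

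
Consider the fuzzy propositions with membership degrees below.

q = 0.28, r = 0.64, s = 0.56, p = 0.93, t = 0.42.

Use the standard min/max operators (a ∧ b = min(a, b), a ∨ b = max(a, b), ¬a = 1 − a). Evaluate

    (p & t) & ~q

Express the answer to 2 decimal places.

p & t = min(a, b) on (0.93, 0.42) = 0.42
~q = 1 − 0.28 = 0.72
(p & t) & ~q = min(a, b) on (0.42, 0.72) = 0.42

0.42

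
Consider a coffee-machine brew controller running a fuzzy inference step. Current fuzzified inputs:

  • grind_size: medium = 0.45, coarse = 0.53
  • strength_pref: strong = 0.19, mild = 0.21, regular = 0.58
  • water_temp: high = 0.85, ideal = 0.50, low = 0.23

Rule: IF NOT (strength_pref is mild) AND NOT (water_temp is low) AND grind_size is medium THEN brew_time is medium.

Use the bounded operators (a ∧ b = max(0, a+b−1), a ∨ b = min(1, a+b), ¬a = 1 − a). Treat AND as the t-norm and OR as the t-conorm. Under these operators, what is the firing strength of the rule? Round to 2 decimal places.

firing strength: ¬mild=1−0.21=0.79, ¬low=1−0.23=0.77, medium=0.45; AND[max(0, a+b−1)] → w = 0.01

0.01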